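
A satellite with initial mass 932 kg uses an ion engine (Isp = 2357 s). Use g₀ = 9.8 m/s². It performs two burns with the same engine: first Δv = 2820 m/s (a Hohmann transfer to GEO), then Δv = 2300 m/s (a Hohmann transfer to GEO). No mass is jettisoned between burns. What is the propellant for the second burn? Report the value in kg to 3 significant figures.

v_e = Isp · g₀ = 2357 × 9.8 = 23098.6 m/s.
After the first burn: m = 932 × exp(−2820/23098.6) = 932 × 0.88507 = 824.885 kg.
After the second burn: m = 824.885 × exp(−2300/23098.6) = 824.885 × 0.90522 = 746.702 kg.
Second-burn propellant = 824.885 − 746.702 = 78.183 kg.

propellant for the second burn ≈ 78.2 kg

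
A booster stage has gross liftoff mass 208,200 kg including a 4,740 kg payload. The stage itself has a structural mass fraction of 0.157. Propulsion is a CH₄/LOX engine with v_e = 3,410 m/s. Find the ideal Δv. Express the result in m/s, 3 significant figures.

Stage wet mass = m₀ − payload = 208,200 − 4,740 = 203,460 kg.
Stage dry mass = ε × stage wet mass = 0.157 × 203,460 = 31,943.2 kg.
Burnout mass m_f = stage dry + payload = 31,943.2 + 4,740 = 36,683.2 kg.
Using Δv = v_e ln(m₀/m_f): Δv = v_e · ln(208,200/36,683.2) = 3410.0 × ln(5.676) = 3410.0 × 1.7362 ≈ 5920 m/s.

Δv ≈ 5920 m/s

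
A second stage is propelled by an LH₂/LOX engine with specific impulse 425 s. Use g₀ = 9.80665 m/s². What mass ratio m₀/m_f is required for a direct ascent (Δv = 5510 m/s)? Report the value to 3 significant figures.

mass ratio ≈ 3.75

v_e = Isp · g₀ = 425 × 9.80665 = 4167.8 m/s.
m₀/m_f = exp(Δv / v_e) = exp(5510 / 4167.8) = exp(1.3220) = 3.7510.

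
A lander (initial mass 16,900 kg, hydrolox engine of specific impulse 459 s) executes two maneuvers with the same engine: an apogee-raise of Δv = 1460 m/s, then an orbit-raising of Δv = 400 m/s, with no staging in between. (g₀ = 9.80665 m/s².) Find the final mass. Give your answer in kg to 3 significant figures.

v_e = Isp · g₀ = 459 × 9.80665 = 4501.3 m/s.
After the first burn: m = 16900 × exp(−1460/4501.3) = 16900 × 0.72299 = 12,218.5 kg.
After the second burn: m = 12,218.5 × exp(−400/4501.3) = 12,218.5 × 0.91497 = 11,179.6 kg.

final mass ≈ 11200 kg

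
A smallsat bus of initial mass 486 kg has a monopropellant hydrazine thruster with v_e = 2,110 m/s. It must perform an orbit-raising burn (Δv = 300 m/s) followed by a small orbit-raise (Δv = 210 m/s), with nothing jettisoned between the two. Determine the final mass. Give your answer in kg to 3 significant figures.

After the first burn: m = 486 × exp(−300/2110.0) = 486 × 0.86747 = 421.59 kg.
After the second burn: m = 421.59 × exp(−210/2110.0) = 421.59 × 0.90527 = 381.653 kg.

final mass ≈ 382 kg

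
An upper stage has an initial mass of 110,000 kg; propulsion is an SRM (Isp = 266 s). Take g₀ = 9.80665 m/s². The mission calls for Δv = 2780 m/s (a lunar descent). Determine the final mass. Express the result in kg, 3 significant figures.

final mass ≈ 37900 kg

v_e = Isp · g₀ = 266 × 9.80665 = 2608.6 m/s.
By the Tsiolkovsky rocket equation, m₀/m_f = exp(Δv / v_e) = exp(2780 / 2608.6) = exp(1.0657) = 2.9029.
m_f = m₀ / 2.9029 = 110,000 / 2.9029 = 37,893.1 kg.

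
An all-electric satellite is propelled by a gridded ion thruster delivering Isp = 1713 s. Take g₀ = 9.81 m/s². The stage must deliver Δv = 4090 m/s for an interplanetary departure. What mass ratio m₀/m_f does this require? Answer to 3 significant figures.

v_e = Isp · g₀ = 1713 × 9.81 = 16804.5 m/s.
m₀/m_f = exp(Δv / v_e) = exp(4090 / 16804.5) = exp(0.2434) = 1.2756.

mass ratio ≈ 1.28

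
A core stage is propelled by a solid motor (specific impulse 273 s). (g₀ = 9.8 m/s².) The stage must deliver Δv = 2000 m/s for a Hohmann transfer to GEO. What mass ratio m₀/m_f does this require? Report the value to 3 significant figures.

mass ratio ≈ 2.11

v_e = Isp · g₀ = 273 × 9.8 = 2675.4 m/s.
Using Δv = v_e ln(m₀/m_f): m₀/m_f = exp(Δv / v_e) = exp(2000 / 2675.4) = exp(0.7476) = 2.1118.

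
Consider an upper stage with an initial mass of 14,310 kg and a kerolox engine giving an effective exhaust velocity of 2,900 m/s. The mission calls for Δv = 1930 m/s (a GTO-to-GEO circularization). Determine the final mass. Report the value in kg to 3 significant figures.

final mass ≈ 7360 kg

m₀/m_f = exp(Δv / v_e) = exp(1930 / 2900.0) = exp(0.6655) = 1.9455.
m_f = m₀ / 1.9455 = 14,310 / 1.9455 = 7,355.44 kg.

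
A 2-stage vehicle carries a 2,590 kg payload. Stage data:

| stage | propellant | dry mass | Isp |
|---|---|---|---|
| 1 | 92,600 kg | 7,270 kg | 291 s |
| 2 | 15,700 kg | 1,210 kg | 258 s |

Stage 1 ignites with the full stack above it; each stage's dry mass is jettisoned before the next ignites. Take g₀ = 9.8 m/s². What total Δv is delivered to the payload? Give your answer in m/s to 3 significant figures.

Δv ≈ 8400 m/s

Ignition mass of stage 1 = 92,600+7,270 + 15,700+1,210 + 2,590 = 119,370 kg.
Stage 1: m₀ = 119,370 kg, m_f = 119,370 − 92,600 = 26,770 kg; Δv = 291×9.8×ln(4.459) = 2851.8×1.4949 ≈ 4263 m/s.
Stage 2: m₀ = 19,500 kg, m_f = 19,500 − 15,700 = 3,800 kg; Δv = 258×9.8×ln(5.132) = 2528.4×1.6354 ≈ 4135 m/s.
Total Δv = 4263 + 4135 = 8398 m/s.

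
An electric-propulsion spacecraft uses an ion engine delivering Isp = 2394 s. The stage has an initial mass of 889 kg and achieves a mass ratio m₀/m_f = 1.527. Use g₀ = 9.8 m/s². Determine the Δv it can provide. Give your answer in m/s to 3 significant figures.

v_e = Isp · g₀ = 2394 × 9.8 = 23461.2 m/s.
Δv = v_e · ln(1.527) = 23461.2 × 0.4233 ≈ 9931.2 m/s.

Δv ≈ 9930 m/s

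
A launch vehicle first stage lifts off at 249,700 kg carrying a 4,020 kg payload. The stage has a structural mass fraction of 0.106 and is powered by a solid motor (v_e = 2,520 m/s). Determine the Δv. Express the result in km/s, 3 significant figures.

Δv ≈ 5.33 km/s

Stage wet mass = m₀ − payload = 249,700 − 4,020 = 245,680 kg.
Stage dry mass = ε × stage wet mass = 0.106 × 245,680 = 26,042.1 kg.
Burnout mass m_f = stage dry + payload = 26,042.1 + 4,020 = 30,062.1 kg.
Using Δv = v_e ln(m₀/m_f): Δv = v_e · ln(249,700/30,062.1) = 2520.0 × ln(8.306) = 2520.0 × 2.1170 ≈ 5335 m/s.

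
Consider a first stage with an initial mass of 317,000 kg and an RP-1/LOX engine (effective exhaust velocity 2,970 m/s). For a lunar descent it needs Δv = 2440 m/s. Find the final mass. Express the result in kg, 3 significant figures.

final mass ≈ 139000 kg

m₀/m_f = exp(Δv / v_e) = exp(2440 / 2970.0) = exp(0.8215) = 2.2740.
m_f = m₀ / 2.2740 = 317,000 / 2.2740 = 139,402 kg.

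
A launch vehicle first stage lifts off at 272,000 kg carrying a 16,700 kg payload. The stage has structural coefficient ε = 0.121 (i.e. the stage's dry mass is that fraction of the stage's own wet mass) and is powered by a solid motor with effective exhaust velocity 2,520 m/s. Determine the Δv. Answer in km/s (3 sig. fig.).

Stage wet mass = m₀ − payload = 272,000 − 16,700 = 255,300 kg.
Stage dry mass = ε × stage wet mass = 0.121 × 255,300 = 30,891.3 kg.
Burnout mass m_f = stage dry + payload = 30,891.3 + 16,700 = 47,591.3 kg.
Δv = v_e · ln(272,000/47,591.3) = 2520.0 × ln(5.715) = 2520.0 × 1.7432 ≈ 4393 m/s.

Δv ≈ 4.39 km/s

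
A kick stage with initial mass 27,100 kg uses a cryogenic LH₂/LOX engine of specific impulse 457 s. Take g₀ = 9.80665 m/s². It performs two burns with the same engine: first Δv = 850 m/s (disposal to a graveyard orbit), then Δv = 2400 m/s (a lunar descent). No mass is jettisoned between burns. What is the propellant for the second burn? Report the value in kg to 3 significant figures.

propellant for the second burn ≈ 9300 kg

v_e = Isp · g₀ = 457 × 9.80665 = 4481.6 m/s.
After the first burn: m = 27100 × exp(−850/4481.6) = 27100 × 0.82724 = 22,418.2 kg.
After the second burn: m = 22,418.2 × exp(−2400/4481.6) = 22,418.2 × 0.58537 = 13,122.9 kg.
Second-burn propellant = 22,418.2 − 13,122.9 = 9,295.3 kg.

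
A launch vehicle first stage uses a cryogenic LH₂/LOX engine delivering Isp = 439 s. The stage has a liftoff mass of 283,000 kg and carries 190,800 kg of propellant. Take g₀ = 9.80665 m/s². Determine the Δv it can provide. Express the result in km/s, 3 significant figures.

v_e = Isp · g₀ = 439 × 9.80665 = 4305.1 m/s.
m_f = m₀ − m_prop = 283,000 − 190,800 = 92,200 kg.
By the Tsiolkovsky rocket equation, Δv = v_e · ln(m₀/m_f) = 4305.1 × ln(3.069) = 4305.1 × 1.1215 ≈ 4828.1 m/s.

Δv ≈ 4.83 km/s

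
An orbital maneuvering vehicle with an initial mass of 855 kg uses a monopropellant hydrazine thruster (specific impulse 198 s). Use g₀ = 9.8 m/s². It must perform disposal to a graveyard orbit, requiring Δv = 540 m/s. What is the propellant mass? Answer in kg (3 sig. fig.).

v_e = Isp · g₀ = 198 × 9.8 = 1940.4 m/s.
m₀/m_f = exp(Δv / v_e) = exp(540 / 1940.4) = exp(0.2783) = 1.3209.
m_f = 855 / 1.3209 = 647.286 kg, so propellant = m₀ − m_f = 855 − 647.286 = 207.714 kg.

propellant mass ≈ 208 kg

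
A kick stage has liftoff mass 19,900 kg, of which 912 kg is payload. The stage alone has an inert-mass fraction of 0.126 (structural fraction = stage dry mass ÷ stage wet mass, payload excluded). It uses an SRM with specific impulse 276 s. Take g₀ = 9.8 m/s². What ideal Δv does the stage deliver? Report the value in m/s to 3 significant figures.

Stage wet mass = m₀ − payload = 19,900 − 912 = 18,988 kg.
Stage dry mass = ε × stage wet mass = 0.126 × 18,988 = 2,392.49 kg.
Burnout mass m_f = stage dry + payload = 2,392.49 + 912 = 3,304.49 kg.
v_e = Isp · g₀ = 276 × 9.8 = 2704.8 m/s.
By the Tsiolkovsky rocket equation, Δv = v_e · ln(19,900/3,304.49) = 2704.8 × ln(6.022) = 2704.8 × 1.7954 ≈ 4856 m/s.

Δv ≈ 4860 m/s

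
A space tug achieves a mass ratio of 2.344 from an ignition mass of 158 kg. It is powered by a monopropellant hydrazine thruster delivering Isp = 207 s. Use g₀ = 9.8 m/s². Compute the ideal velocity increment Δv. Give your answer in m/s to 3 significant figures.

Δv ≈ 1730 m/s

v_e = Isp · g₀ = 207 × 9.8 = 2028.6 m/s.
Using Δv = v_e ln(m₀/m_f): Δv = v_e · ln(2.344) = 2028.6 × 0.8519 ≈ 1728.1 m/s.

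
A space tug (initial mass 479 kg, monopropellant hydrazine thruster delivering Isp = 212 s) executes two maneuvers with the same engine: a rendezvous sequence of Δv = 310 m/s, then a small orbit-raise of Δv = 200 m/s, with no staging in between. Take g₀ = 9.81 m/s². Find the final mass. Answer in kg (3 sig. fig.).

v_e = Isp · g₀ = 212 × 9.81 = 2079.7 m/s.
After the first burn: m = 479 × exp(−310/2079.7) = 479 × 0.86152 = 412.668 kg.
After the second burn: m = 412.668 × exp(−200/2079.7) = 412.668 × 0.90831 = 374.83 kg.

final mass ≈ 375 kg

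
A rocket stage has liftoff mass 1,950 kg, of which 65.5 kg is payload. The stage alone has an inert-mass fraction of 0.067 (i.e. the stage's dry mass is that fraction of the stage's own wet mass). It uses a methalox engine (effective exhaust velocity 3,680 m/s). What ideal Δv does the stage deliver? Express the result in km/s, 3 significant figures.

Stage wet mass = m₀ − payload = 1,950 − 65.5 = 1,884.5 kg.
Stage dry mass = ε × stage wet mass = 0.067 × 1,884.5 = 126.262 kg.
Burnout mass m_f = stage dry + payload = 126.262 + 65.5 = 191.762 kg.
Δv = v_e · ln(1,950/191.762) = 3680.0 × ln(10.17) = 3680.0 × 2.3193 ≈ 8535 m/s.

Δv ≈ 8.54 km/s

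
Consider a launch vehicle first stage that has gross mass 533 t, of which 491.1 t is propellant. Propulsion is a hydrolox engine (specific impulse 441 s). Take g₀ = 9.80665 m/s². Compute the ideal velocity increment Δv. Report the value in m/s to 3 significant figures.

v_e = Isp · g₀ = 441 × 9.80665 = 4324.7 m/s.
m_f = m₀ − m_prop = 533 − 491.1 = 41.9 t.
Rocket equation: Δv = v_e · ln(m₀/m_f) = 4324.7 × ln(12.72) = 4324.7 × 2.5432 ≈ 10998.8 m/s.

Δv ≈ 11000 m/s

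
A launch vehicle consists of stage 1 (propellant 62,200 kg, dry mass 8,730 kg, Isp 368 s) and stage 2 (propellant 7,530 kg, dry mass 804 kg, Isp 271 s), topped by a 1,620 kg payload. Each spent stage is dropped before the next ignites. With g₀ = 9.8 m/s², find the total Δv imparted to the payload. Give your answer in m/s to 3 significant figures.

Δv ≈ 9040 m/s

Ignition mass of stage 1 = 62,200+8,730 + 7,530+804 + 1,620 = 80,884 kg.
Stage 1: m₀ = 80,884 kg, m_f = 80,884 − 62,200 = 18,684 kg; Δv = 368×9.8×ln(4.329) = 3606.4×1.4653 ≈ 5285 m/s.
Stage 2: m₀ = 9,954 kg, m_f = 9,954 − 7,530 = 2,424 kg; Δv = 271×9.8×ln(4.106) = 2655.8×1.4126 ≈ 3751 m/s.
Total Δv = 5285 + 3751 = 9036 m/s.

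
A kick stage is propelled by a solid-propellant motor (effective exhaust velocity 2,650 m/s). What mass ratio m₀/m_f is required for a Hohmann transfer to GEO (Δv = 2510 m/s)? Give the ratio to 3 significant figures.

Rocket equation: m₀/m_f = exp(Δv / v_e) = exp(2510 / 2650.0) = exp(0.9472) = 2.5784.

mass ratio ≈ 2.58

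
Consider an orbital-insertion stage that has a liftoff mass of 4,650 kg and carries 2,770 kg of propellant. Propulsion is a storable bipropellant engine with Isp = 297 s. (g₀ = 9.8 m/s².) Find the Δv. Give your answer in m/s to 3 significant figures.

v_e = Isp · g₀ = 297 × 9.8 = 2910.6 m/s.
m_f = m₀ − m_prop = 4,650 − 2,770 = 1,880 kg.
Δv = v_e · ln(m₀/m_f) = 2910.6 × ln(2.473) = 2910.6 × 0.9056 ≈ 2635.8 m/s.

Δv ≈ 2640 m/s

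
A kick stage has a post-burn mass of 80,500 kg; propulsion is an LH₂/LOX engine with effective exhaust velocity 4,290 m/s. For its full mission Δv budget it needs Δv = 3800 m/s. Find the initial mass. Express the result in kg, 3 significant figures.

initial mass ≈ 195000 kg

m₀/m_f = exp(Δv / v_e) = exp(3800 / 4290.0) = exp(0.8858) = 2.4249.
m₀ = m_f × 2.4249 = 80,500 × 2.4249 = 195,204 kg.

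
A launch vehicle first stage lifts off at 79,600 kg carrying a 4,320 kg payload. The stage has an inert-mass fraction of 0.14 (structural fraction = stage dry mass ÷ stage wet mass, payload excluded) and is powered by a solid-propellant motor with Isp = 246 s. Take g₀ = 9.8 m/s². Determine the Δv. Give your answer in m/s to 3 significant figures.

Δv ≈ 4050 m/s

Stage wet mass = m₀ − payload = 79,600 − 4,320 = 75,280 kg.
Stage dry mass = ε × stage wet mass = 0.14 × 75,280 = 10,539.2 kg.
Burnout mass m_f = stage dry + payload = 10,539.2 + 4,320 = 14,859.2 kg.
v_e = Isp · g₀ = 246 × 9.8 = 2410.8 m/s.
Δv = v_e · ln(79,600/14,859.2) = 2410.8 × ln(5.357) = 2410.8 × 1.6784 ≈ 4046 m/s.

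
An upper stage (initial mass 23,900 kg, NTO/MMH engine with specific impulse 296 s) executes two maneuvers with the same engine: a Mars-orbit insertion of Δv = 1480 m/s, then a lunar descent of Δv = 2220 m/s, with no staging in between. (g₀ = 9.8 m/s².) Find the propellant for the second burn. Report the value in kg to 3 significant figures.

v_e = Isp · g₀ = 296 × 9.8 = 2900.8 m/s.
After the first burn: m = 23900 × exp(−1480/2900.8) = 23900 × 0.60037 = 14,348.8 kg.
After the second burn: m = 14,348.8 × exp(−2220/2900.8) = 14,348.8 × 0.46519 = 6,674.92 kg.
Second-burn propellant = 14,348.8 − 6,674.92 = 7,673.88 kg.

propellant for the second burn ≈ 7670 kg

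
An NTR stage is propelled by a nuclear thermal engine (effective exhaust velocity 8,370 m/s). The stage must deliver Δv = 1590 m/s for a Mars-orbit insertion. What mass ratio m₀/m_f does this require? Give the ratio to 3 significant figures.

Using Δv = v_e ln(m₀/m_f): m₀/m_f = exp(Δv / v_e) = exp(1590 / 8370.0) = exp(0.1900) = 1.2092.

mass ratio ≈ 1.21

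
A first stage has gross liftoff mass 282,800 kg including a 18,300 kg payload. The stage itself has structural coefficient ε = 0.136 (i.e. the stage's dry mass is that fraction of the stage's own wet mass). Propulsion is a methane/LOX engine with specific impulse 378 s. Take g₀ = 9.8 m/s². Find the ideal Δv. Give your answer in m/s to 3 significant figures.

Δv ≈ 6110 m/s

Stage wet mass = m₀ − payload = 282,800 − 18,300 = 264,500 kg.
Stage dry mass = ε × stage wet mass = 0.136 × 264,500 = 35,972 kg.
Burnout mass m_f = stage dry + payload = 35,972 + 18,300 = 54,272 kg.
v_e = Isp · g₀ = 378 × 9.8 = 3704.4 m/s.
Using Δv = v_e ln(m₀/m_f): Δv = v_e · ln(282,800/54,272) = 3704.4 × ln(5.211) = 3704.4 × 1.6507 ≈ 6115 m/s.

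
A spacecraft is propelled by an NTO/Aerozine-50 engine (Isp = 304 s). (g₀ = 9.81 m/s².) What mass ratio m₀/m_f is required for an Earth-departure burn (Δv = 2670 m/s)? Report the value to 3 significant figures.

mass ratio ≈ 2.45

v_e = Isp · g₀ = 304 × 9.81 = 2982.2 m/s.
Rocket equation: m₀/m_f = exp(Δv / v_e) = exp(2670 / 2982.2) = exp(0.8953) = 2.4481.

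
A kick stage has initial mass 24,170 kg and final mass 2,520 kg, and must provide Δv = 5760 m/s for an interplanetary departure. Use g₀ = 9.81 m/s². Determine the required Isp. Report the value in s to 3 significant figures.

ln(m₀/m_f) = ln(24170/2520) = ln(9.591) = 2.2609.
By the Tsiolkovsky rocket equation, v_e = Δv / ln(m₀/m_f) = 5760 / 2.2609 = 2547.7 m/s.
Isp = v_e / g₀ = 2547.7 / 9.81 = 259.7 s.

Isp ≈ 260 s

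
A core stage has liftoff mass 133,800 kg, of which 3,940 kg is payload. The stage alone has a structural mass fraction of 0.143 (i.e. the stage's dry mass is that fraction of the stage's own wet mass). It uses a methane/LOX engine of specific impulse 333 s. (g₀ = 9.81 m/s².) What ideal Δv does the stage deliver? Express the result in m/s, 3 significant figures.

Δv ≈ 5820 m/s

Stage wet mass = m₀ − payload = 133,800 − 3,940 = 129,860 kg.
Stage dry mass = ε × stage wet mass = 0.143 × 129,860 = 18,570 kg.
Burnout mass m_f = stage dry + payload = 18,570 + 3,940 = 22,510 kg.
v_e = Isp · g₀ = 333 × 9.81 = 3266.7 m/s.
Δv = v_e · ln(133,800/22,510) = 3266.7 × ln(5.944) = 3266.7 × 1.7824 ≈ 5823 m/s.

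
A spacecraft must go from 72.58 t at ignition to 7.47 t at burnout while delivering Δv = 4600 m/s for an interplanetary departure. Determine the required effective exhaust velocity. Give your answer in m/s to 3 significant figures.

v_e ≈ 2020 m/s

ln(m₀/m_f) = ln(72580/7470) = ln(9.716) = 2.2738.
By the Tsiolkovsky rocket equation, v_e = Δv / ln(m₀/m_f) = 4600 / 2.2738 = 2023.1 m/s.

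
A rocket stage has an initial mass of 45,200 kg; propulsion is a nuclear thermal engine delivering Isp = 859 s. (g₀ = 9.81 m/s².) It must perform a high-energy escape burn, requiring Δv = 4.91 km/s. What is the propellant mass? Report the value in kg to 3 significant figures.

v_e = Isp · g₀ = 859 × 9.81 = 8426.8 m/s.
m₀/m_f = exp(Δv / v_e) = exp(4910 / 8426.8) = exp(0.5827) = 1.7908.
m_f = 45,200 / 1.7908 = 25,240.1 kg, so propellant = m₀ − m_f = 45,200 − 25,240.1 = 19,959.9 kg.

propellant mass ≈ 20000 kg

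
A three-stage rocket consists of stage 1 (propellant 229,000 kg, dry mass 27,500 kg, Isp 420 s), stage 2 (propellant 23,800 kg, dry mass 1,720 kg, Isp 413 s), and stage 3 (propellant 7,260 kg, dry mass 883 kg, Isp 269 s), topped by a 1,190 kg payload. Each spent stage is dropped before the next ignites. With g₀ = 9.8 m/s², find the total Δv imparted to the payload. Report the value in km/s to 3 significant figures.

Δv ≈ 15.0 km/s

Ignition mass of stage 1 = 229,000+27,500 + 23,800+1,720 + 7,260+883 + 1,190 = 291,353 kg.
Stage 1: m₀ = 291,353 kg, m_f = 291,353 − 229,000 = 62,353 kg; Δv = 420×9.8×ln(4.673) = 4116.0×1.5417 ≈ 6346 m/s.
Stage 2: m₀ = 34,853 kg, m_f = 34,853 − 23,800 = 11,053 kg; Δv = 413×9.8×ln(3.153) = 4047.4×1.1484 ≈ 4648 m/s.
Stage 3: m₀ = 9,333 kg, m_f = 9,333 − 7,260 = 2,073 kg; Δv = 269×9.8×ln(4.502) = 2636.2×1.5046 ≈ 3966 m/s.
Total Δv = 6346 + 4648 + 3966 = 14960 m/s.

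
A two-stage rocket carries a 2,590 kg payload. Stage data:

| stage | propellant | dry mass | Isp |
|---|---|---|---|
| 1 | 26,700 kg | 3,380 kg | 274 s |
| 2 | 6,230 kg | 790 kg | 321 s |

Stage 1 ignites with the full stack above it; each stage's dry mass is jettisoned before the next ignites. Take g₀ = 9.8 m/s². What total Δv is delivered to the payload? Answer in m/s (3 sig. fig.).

Δv ≈ 6290 m/s

Ignition mass of stage 1 = 26,700+3,380 + 6,230+790 + 2,590 = 39,690 kg.
Stage 1: m₀ = 39,690 kg, m_f = 39,690 − 26,700 = 12,990 kg; Δv = 274×9.8×ln(3.055) = 2685.2×1.1169 ≈ 2999 m/s.
Stage 2: m₀ = 9,610 kg, m_f = 9,610 − 6,230 = 3,380 kg; Δv = 321×9.8×ln(2.843) = 3145.8×1.0449 ≈ 3287 m/s.
Total Δv = 2999 + 3287 = 6286 m/s.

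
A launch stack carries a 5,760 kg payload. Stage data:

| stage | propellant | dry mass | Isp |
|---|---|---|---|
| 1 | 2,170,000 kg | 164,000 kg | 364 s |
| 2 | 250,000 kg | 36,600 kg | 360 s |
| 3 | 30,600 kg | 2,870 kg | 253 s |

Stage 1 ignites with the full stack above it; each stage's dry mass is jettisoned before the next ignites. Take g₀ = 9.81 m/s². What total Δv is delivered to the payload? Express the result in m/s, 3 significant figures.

Ignition mass of stage 1 = 2,170,000+164,000 + 250,000+36,600 + 30,600+2,870 + 5,760 = 2,659,830 kg.
Stage 1: m₀ = 2,659,830 kg, m_f = 2,659,830 − 2,170,000 = 489,830 kg; Δv = 364×9.81×ln(5.43) = 3570.8×1.6920 ≈ 6042 m/s.
Stage 2: m₀ = 325,830 kg, m_f = 325,830 − 250,000 = 75,830 kg; Δv = 360×9.81×ln(4.297) = 3531.6×1.4579 ≈ 5149 m/s.
Stage 3: m₀ = 39,230 kg, m_f = 39,230 − 30,600 = 8,630 kg; Δv = 253×9.81×ln(4.546) = 2481.9×1.5142 ≈ 3758 m/s.
Total Δv = 6042 + 5149 + 3758 = 14949 m/s.

Δv ≈ 14900 m/s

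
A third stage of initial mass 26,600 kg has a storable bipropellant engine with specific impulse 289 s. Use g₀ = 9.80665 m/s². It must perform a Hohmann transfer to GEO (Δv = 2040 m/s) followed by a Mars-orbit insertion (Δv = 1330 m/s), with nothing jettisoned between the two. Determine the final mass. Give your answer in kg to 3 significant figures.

final mass ≈ 8100 kg

v_e = Isp · g₀ = 289 × 9.80665 = 2834.1 m/s.
After the first burn: m = 26600 × exp(−2040/2834.1) = 26600 × 0.48685 = 12,950.2 kg.
After the second burn: m = 12,950.2 × exp(−1330/2834.1) = 12,950.2 × 0.62545 = 8,099.7 kg.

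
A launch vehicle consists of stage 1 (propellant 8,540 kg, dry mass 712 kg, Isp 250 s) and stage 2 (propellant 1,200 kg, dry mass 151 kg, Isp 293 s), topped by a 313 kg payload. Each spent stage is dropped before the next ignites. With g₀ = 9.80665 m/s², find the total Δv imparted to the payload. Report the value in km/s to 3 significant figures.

Ignition mass of stage 1 = 8,540+712 + 1,200+151 + 313 = 10,916 kg.
Stage 1: m₀ = 10,916 kg, m_f = 10,916 − 8,540 = 2,376 kg; Δv = 250×9.80665×ln(4.594) = 2451.7×1.5248 ≈ 3738 m/s.
Stage 2: m₀ = 1,664 kg, m_f = 1,664 − 1,200 = 464 kg; Δv = 293×9.80665×ln(3.586) = 2873.3×1.2771 ≈ 3670 m/s.
Total Δv = 3738 + 3670 = 7408 m/s.

Δv ≈ 7.41 km/s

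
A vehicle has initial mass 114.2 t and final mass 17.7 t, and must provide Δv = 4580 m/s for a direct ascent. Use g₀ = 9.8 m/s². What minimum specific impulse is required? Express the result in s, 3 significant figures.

ln(m₀/m_f) = ln(114200/17700) = ln(6.452) = 1.8644.
From the ideal rocket equation, v_e = Δv / ln(m₀/m_f) = 4580 / 1.8644 = 2456.6 m/s.
Isp = v_e / g₀ = 2456.6 / 9.8 = 250.7 s.

Isp ≈ 251 s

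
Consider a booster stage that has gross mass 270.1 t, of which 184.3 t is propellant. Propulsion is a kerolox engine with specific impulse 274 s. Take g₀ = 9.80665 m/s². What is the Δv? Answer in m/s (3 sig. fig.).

Δv ≈ 3080 m/s

v_e = Isp · g₀ = 274 × 9.80665 = 2687.0 m/s.
m_f = m₀ − m_prop = 270.1 − 184.3 = 85.8 t.
Δv = v_e · ln(m₀/m_f) = 2687.0 × ln(3.148) = 2687.0 × 1.1468 ≈ 3081.4 m/s.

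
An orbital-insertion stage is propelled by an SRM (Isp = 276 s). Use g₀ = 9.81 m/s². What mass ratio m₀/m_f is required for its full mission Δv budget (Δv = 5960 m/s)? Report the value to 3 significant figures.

v_e = Isp · g₀ = 276 × 9.81 = 2707.6 m/s.
By the Tsiolkovsky rocket equation, m₀/m_f = exp(Δv / v_e) = exp(5960 / 2707.6) = exp(2.2012) = 9.0362.

mass ratio ≈ 9.04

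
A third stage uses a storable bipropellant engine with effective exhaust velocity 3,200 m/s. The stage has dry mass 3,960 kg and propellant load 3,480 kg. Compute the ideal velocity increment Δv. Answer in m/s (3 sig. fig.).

Δv ≈ 2020 m/s

m₀ = m_dry + m_prop = 3,960 + 3,480 = 7,440 kg.
From the ideal rocket equation, Δv = v_e · ln(m₀/m_f) = 3200.0 × ln(1.879) = 3200.0 × 0.6306 ≈ 2018.0 m/s.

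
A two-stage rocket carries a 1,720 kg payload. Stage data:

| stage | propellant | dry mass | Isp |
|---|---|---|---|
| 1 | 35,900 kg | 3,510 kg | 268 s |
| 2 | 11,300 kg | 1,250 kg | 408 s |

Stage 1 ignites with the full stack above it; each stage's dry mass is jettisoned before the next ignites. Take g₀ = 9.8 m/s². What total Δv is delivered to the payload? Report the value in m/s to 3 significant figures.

Ignition mass of stage 1 = 35,900+3,510 + 11,300+1,250 + 1,720 = 53,680 kg.
Stage 1: m₀ = 53,680 kg, m_f = 53,680 − 35,900 = 17,780 kg; Δv = 268×9.8×ln(3.019) = 2626.4×1.1050 ≈ 2902 m/s.
Stage 2: m₀ = 14,270 kg, m_f = 14,270 − 11,300 = 2,970 kg; Δv = 408×9.8×ln(4.805) = 3998.4×1.5696 ≈ 6276 m/s.
Total Δv = 2902 + 6276 = 9178 m/s.

Δv ≈ 9180 m/s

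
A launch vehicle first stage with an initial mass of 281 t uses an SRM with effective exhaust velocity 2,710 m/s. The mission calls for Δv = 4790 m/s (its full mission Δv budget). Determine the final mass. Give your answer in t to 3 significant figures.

Using Δv = v_e ln(m₀/m_f): m₀/m_f = exp(Δv / v_e) = exp(4790 / 2710.0) = exp(1.7675) = 5.8564.
m_f = m₀ / 5.8564 = 281 / 5.8564 = 47.9817 t.

final mass ≈ 48.0 t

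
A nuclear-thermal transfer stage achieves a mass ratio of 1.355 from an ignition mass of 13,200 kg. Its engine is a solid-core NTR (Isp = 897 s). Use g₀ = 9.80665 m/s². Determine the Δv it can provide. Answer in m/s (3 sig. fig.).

v_e = Isp · g₀ = 897 × 9.80665 = 8796.6 m/s.
Δv = v_e · ln(1.355) = 8796.6 × 0.3038 ≈ 2672.4 m/s.

Δv ≈ 2670 m/s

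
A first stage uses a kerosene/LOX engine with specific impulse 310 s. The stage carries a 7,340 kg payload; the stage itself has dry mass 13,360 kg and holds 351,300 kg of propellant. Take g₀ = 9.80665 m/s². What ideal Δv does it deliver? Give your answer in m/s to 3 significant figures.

Δv ≈ 8780 m/s

v_e = Isp · g₀ = 310 × 9.80665 = 3040.1 m/s.
m₀ = payload + dry + propellant = 7,340 + 13,360 + 351,300 = 372,000 kg.
m_f = payload + dry = 7,340 + 13,360 = 20,700 kg.
Δv = v_e · ln(m₀/m_f) = 3040.1 × ln(17.97) = 3040.1 × 2.8888 ≈ 8782.0 m/s.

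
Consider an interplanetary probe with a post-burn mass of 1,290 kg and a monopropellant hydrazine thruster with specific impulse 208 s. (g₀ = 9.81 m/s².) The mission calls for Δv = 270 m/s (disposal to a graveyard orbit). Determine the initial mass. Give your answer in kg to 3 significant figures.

initial mass ≈ 1470 kg

v_e = Isp · g₀ = 208 × 9.81 = 2040.5 m/s.
Using Δv = v_e ln(m₀/m_f): m₀/m_f = exp(Δv / v_e) = exp(270 / 2040.5) = exp(0.1323) = 1.1415.
m₀ = m_f × 1.1415 = 1,290 × 1.1415 = 1,472.54 kg.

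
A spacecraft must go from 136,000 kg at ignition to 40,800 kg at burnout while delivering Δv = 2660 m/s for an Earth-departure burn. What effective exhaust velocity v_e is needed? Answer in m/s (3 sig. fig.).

ln(m₀/m_f) = ln(136000/40800) = ln(3.333) = 1.2040.
v_e = Δv / ln(m₀/m_f) = 2660 / 1.2040 = 2209.4 m/s.

v_e ≈ 2210 m/s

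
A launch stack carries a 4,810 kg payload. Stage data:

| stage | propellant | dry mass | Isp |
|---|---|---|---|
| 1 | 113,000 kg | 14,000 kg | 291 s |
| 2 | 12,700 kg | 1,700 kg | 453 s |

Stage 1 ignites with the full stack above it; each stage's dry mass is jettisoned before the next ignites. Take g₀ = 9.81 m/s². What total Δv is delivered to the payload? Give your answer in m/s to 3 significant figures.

Ignition mass of stage 1 = 113,000+14,000 + 12,700+1,700 + 4,810 = 146,210 kg.
Stage 1: m₀ = 146,210 kg, m_f = 146,210 − 113,000 = 33,210 kg; Δv = 291×9.81×ln(4.403) = 2854.7×1.4822 ≈ 4231 m/s.
Stage 2: m₀ = 19,210 kg, m_f = 19,210 − 12,700 = 6,510 kg; Δv = 453×9.81×ln(2.951) = 4443.9×1.0821 ≈ 4809 m/s.
Total Δv = 4231 + 4809 = 9040 m/s.

Δv ≈ 9040 m/s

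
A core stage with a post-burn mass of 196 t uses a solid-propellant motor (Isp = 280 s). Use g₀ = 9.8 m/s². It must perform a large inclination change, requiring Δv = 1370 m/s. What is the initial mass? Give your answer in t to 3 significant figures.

v_e = Isp · g₀ = 280 × 9.8 = 2744.0 m/s.
m₀/m_f = exp(Δv / v_e) = exp(1370 / 2744.0) = exp(0.4993) = 1.6475.
m₀ = m_f × 1.6475 = 196 × 1.6475 = 322.91 t.

initial mass ≈ 323 t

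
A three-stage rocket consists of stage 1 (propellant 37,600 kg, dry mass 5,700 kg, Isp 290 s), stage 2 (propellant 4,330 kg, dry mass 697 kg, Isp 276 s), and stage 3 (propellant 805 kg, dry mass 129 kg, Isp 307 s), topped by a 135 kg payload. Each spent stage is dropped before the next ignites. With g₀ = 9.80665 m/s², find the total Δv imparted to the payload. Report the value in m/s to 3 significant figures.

Δv ≈ 11600 m/s

Ignition mass of stage 1 = 37,600+5,700 + 4,330+697 + 805+129 + 135 = 49,396 kg.
Stage 1: m₀ = 49,396 kg, m_f = 49,396 − 37,600 = 11,796 kg; Δv = 290×9.80665×ln(4.188) = 2843.9×1.4321 ≈ 4073 m/s.
Stage 2: m₀ = 6,096 kg, m_f = 6,096 − 4,330 = 1,766 kg; Δv = 276×9.80665×ln(3.452) = 2706.6×1.2389 ≈ 3353 m/s.
Stage 3: m₀ = 1,069 kg, m_f = 1,069 − 805 = 264 kg; Δv = 307×9.80665×ln(4.049) = 3010.6×1.3985 ≈ 4210 m/s.
Total Δv = 4073 + 3353 + 4210 = 11636 m/s.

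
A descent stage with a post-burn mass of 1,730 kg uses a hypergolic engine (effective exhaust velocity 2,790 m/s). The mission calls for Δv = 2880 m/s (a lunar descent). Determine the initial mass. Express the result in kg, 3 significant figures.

By the Tsiolkovsky rocket equation, m₀/m_f = exp(Δv / v_e) = exp(2880 / 2790.0) = exp(1.0323) = 2.8074.
m₀ = m_f × 2.8074 = 1,730 × 2.8074 = 4,856.8 kg.

initial mass ≈ 4860 kg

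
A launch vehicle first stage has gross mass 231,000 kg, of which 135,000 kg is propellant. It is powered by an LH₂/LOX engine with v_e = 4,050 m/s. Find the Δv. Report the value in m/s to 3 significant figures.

Δv ≈ 3560 m/s

m_f = m₀ − m_prop = 231,000 − 135,000 = 96,000 kg.
Δv = v_e · ln(m₀/m_f) = 4050.0 × ln(2.406) = 4050.0 × 0.8781 ≈ 3556.2 m/s.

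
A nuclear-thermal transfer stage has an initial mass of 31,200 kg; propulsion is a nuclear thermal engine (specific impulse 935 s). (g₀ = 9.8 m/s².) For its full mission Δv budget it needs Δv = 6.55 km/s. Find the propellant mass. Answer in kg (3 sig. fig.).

propellant mass ≈ 15900 kg

v_e = Isp · g₀ = 935 × 9.8 = 9163.0 m/s.
From the ideal rocket equation, m₀/m_f = exp(Δv / v_e) = exp(6550 / 9163.0) = exp(0.7148) = 2.0438.
m_f = 31,200 / 2.0438 = 15,265.7 kg, so propellant = m₀ − m_f = 31,200 − 15,265.7 = 15,934.3 kg.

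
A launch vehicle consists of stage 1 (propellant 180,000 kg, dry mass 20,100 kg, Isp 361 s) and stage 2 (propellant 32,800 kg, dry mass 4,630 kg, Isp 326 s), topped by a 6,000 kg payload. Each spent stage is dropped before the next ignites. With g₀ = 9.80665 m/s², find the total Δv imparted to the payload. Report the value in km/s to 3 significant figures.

Δv ≈ 9.26 km/s

Ignition mass of stage 1 = 180,000+20,100 + 32,800+4,630 + 6,000 = 243,530 kg.
Stage 1: m₀ = 243,530 kg, m_f = 243,530 − 180,000 = 63,530 kg; Δv = 361×9.80665×ln(3.833) = 3540.2×1.3437 ≈ 4757 m/s.
Stage 2: m₀ = 43,430 kg, m_f = 43,430 − 32,800 = 10,630 kg; Δv = 326×9.80665×ln(4.086) = 3197.0×1.4075 ≈ 4500 m/s.
Total Δv = 4757 + 4500 = 9257 m/s.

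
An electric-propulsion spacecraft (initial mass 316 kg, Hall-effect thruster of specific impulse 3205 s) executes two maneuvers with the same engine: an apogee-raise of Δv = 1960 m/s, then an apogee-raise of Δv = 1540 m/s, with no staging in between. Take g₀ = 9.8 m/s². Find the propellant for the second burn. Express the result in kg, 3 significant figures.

propellant for the second burn ≈ 14.2 kg

v_e = Isp · g₀ = 3205 × 9.8 = 31409.0 m/s.
After the first burn: m = 316 × exp(−1960/31409.0) = 316 × 0.93950 = 296.882 kg.
After the second burn: m = 296.882 × exp(−1540/31409.0) = 296.882 × 0.95215 = 282.676 kg.
Second-burn propellant = 296.882 − 282.676 = 14.206 kg.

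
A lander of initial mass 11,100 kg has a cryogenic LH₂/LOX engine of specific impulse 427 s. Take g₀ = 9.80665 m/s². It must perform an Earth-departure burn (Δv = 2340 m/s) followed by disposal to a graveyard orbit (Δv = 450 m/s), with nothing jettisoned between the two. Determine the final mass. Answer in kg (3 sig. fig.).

v_e = Isp · g₀ = 427 × 9.80665 = 4187.4 m/s.
After the first burn: m = 11100 × exp(−2340/4187.4) = 11100 × 0.57189 = 6,347.98 kg.
After the second burn: m = 6,347.98 × exp(−450/4187.4) = 6,347.98 × 0.89811 = 5,701.18 kg.

final mass ≈ 5700 kg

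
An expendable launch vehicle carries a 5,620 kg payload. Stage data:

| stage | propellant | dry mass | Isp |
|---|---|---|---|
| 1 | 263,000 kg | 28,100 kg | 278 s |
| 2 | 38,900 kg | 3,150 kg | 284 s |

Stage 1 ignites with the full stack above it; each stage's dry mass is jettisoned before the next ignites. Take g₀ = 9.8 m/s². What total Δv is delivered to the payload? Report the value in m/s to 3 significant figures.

Δv ≈ 8790 m/s

Ignition mass of stage 1 = 263,000+28,100 + 38,900+3,150 + 5,620 = 338,770 kg.
Stage 1: m₀ = 338,770 kg, m_f = 338,770 − 263,000 = 75,770 kg; Δv = 278×9.8×ln(4.471) = 2724.4×1.4976 ≈ 4080 m/s.
Stage 2: m₀ = 47,670 kg, m_f = 47,670 − 38,900 = 8,770 kg; Δv = 284×9.8×ln(5.436) = 2783.2×1.6930 ≈ 4712 m/s.
Total Δv = 4080 + 4712 = 8792 m/s.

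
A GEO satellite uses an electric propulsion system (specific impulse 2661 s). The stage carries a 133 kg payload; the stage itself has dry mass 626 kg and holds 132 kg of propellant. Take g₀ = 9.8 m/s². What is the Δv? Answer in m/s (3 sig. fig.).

v_e = Isp · g₀ = 2661 × 9.8 = 26077.8 m/s.
m₀ = payload + dry + propellant = 133 + 626 + 132 = 891 kg.
m_f = payload + dry = 133 + 626 = 759 kg.
Using Δv = v_e ln(m₀/m_f): Δv = v_e · ln(m₀/m_f) = 26077.8 × ln(1.174) = 26077.8 × 0.1603 ≈ 4181.4 m/s.

Δv ≈ 4180 m/s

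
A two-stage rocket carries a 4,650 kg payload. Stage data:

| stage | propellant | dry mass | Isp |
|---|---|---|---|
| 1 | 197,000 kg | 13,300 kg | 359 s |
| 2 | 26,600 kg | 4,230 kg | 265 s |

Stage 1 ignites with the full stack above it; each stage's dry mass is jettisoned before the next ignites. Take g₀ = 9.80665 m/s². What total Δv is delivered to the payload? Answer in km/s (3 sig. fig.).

Δv ≈ 9.29 km/s

Ignition mass of stage 1 = 197,000+13,300 + 26,600+4,230 + 4,650 = 245,780 kg.
Stage 1: m₀ = 245,780 kg, m_f = 245,780 − 197,000 = 48,780 kg; Δv = 359×9.80665×ln(5.039) = 3520.6×1.6171 ≈ 5693 m/s.
Stage 2: m₀ = 35,480 kg, m_f = 35,480 − 26,600 = 8,880 kg; Δv = 265×9.80665×ln(3.995) = 2598.8×1.3852 ≈ 3600 m/s.
Total Δv = 5693 + 3600 = 9293 m/s.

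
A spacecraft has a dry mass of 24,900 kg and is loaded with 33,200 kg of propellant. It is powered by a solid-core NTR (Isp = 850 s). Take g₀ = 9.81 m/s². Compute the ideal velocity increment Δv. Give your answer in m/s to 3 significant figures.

v_e = Isp · g₀ = 850 × 9.81 = 8338.5 m/s.
m₀ = m_dry + m_prop = 24,900 + 33,200 = 58,100 kg.
By the Tsiolkovsky rocket equation, Δv = v_e · ln(m₀/m_f) = 8338.5 × ln(2.333) = 8338.5 × 0.8473 ≈ 7065.2 m/s.

Δv ≈ 7070 m/s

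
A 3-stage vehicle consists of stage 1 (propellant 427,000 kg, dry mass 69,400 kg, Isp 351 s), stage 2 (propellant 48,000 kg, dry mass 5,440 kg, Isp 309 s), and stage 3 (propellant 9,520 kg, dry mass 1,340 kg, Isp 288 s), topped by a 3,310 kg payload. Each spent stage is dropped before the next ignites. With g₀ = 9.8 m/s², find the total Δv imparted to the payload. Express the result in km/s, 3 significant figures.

Ignition mass of stage 1 = 427,000+69,400 + 48,000+5,440 + 9,520+1,340 + 3,310 = 564,010 kg.
Stage 1: m₀ = 564,010 kg, m_f = 564,010 − 427,000 = 137,010 kg; Δv = 351×9.8×ln(4.117) = 3439.8×1.4150 ≈ 4867 m/s.
Stage 2: m₀ = 67,610 kg, m_f = 67,610 − 48,000 = 19,610 kg; Δv = 309×9.8×ln(3.448) = 3028.2×1.2377 ≈ 3748 m/s.
Stage 3: m₀ = 14,170 kg, m_f = 14,170 − 9,520 = 4,650 kg; Δv = 288×9.8×ln(3.047) = 2822.4×1.1143 ≈ 3145 m/s.
Total Δv = 4867 + 3748 + 3145 = 11760 m/s.

Δv ≈ 11.8 km/s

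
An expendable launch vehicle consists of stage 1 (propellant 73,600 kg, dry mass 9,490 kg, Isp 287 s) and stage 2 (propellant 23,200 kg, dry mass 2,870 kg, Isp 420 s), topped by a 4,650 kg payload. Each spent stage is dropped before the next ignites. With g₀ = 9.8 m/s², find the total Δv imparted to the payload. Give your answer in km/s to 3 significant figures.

Ignition mass of stage 1 = 73,600+9,490 + 23,200+2,870 + 4,650 = 113,810 kg.
Stage 1: m₀ = 113,810 kg, m_f = 113,810 − 73,600 = 40,210 kg; Δv = 287×9.8×ln(2.83) = 2812.6×1.0404 ≈ 2926 m/s.
Stage 2: m₀ = 30,720 kg, m_f = 30,720 − 23,200 = 7,520 kg; Δv = 420×9.8×ln(4.085) = 4116.0×1.4073 ≈ 5793 m/s.
Total Δv = 2926 + 5793 = 8719 m/s.

Δv ≈ 8.72 km/s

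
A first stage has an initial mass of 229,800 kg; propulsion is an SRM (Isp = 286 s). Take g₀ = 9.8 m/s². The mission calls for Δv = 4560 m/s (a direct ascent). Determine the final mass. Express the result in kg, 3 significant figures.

v_e = Isp · g₀ = 286 × 9.8 = 2802.8 m/s.
By the Tsiolkovsky rocket equation, m₀/m_f = exp(Δv / v_e) = exp(4560 / 2802.8) = exp(1.6269) = 5.0883.
m_f = m₀ / 5.0883 = 229,800 / 5.0883 = 45,162.4 kg.

final mass ≈ 45200 kg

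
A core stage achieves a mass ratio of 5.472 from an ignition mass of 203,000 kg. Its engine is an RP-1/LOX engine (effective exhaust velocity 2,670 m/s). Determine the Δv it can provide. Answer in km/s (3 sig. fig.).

From the ideal rocket equation, Δv = v_e · ln(5.472) = 2670.0 × 1.6996 ≈ 4538.0 m/s.

Δv ≈ 4.54 km/s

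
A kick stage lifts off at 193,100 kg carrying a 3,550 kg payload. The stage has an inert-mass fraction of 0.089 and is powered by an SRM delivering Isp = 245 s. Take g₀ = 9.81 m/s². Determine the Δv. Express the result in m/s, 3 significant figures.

Stage wet mass = m₀ − payload = 193,100 − 3,550 = 189,550 kg.
Stage dry mass = ε × stage wet mass = 0.089 × 189,550 = 16,870 kg.
Burnout mass m_f = stage dry + payload = 16,870 + 3,550 = 20,420 kg.
v_e = Isp · g₀ = 245 × 9.81 = 2403.5 m/s.
Δv = v_e · ln(193,100/20,420) = 2403.5 × ln(9.456) = 2403.5 × 2.2467 ≈ 5400 m/s.

Δv ≈ 5400 m/s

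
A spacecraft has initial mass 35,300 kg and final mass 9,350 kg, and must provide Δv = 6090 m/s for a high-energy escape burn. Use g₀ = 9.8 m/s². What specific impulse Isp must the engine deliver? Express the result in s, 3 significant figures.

Isp ≈ 468 s

ln(m₀/m_f) = ln(35300/9350) = ln(3.775) = 1.3285.
By the Tsiolkovsky rocket equation, v_e = Δv / ln(m₀/m_f) = 6090 / 1.3285 = 4584.1 m/s.
Isp = v_e / g₀ = 4584.1 / 9.8 = 467.8 s.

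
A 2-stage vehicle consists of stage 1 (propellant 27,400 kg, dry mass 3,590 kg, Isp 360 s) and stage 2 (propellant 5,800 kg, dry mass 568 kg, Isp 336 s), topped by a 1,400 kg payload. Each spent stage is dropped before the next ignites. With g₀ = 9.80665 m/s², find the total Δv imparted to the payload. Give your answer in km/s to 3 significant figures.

Ignition mass of stage 1 = 27,400+3,590 + 5,800+568 + 1,400 = 38,758 kg.
Stage 1: m₀ = 38,758 kg, m_f = 38,758 − 27,400 = 11,358 kg; Δv = 360×9.80665×ln(3.412) = 3530.4×1.2274 ≈ 4333 m/s.
Stage 2: m₀ = 7,768 kg, m_f = 7,768 − 5,800 = 1,968 kg; Δv = 336×9.80665×ln(3.947) = 3295.0×1.3730 ≈ 4524 m/s.
Total Δv = 4333 + 4524 = 8857 m/s.

Δv ≈ 8.86 km/s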